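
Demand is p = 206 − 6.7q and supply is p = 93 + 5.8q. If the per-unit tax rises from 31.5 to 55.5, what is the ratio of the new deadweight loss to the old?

3.104

Competitive equilibrium: 206 − 6.7q = 93 + 5.8q → q* = 9.04, p* = 145.432.
For a per-unit tax t: Δq = t/12.5, so DWL = ½·t·(t/12.5) = t²/25.
At t = 31.5: DWL = 39.69. At t = 55.5: DWL = 123.21.
Ratio = (55.5/31.5)² = 3.104.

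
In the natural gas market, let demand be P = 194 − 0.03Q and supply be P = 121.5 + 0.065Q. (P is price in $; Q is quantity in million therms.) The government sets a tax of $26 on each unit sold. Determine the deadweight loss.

$3557.89 million

Competitive equilibrium: 194 − 0.03Q = 121.5 + 0.065Q → Q* = 763.1579, P* = 171.1053.
With the tax, the buyer price exceeds the seller price by 26: (194 − 0.03Q) − (121.5 + 0.065Q) = 26 → Q' = 489.4737.
ΔQ = 763.1579 − 489.4737 = 273.6842; the wedge equals the tax, 26.
The triangle = ½ × 273.6842 × 26 = $3557.89 million.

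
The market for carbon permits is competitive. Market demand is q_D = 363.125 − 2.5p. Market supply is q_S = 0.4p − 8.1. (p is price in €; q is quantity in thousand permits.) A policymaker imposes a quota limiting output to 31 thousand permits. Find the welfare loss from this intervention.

In inverse form: demand p = 145.25 − 0.4q, supply p = 20.25 + 2.5q.
Competitive equilibrium: 145.25 − 0.4q = 20.25 + 2.5q → q* = 43.10345, p* = 128.00862.
At q = 31: demand price = 145.25 − 0.4·31 = 132.85; supply price = 20.25 + 2.5·31 = 97.75.
Δq = 43.10345 − 31 = 12.10345; wedge = 132.85 − 97.75 = 35.1.
Deadweight loss = ½ × 12.10345 × 35.1 = €212.42 thousand.

€212.42 thousand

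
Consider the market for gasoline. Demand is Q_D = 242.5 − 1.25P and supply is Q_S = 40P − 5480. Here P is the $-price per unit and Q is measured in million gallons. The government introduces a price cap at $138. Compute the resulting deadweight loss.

In inverse form: demand P = 194 − 0.8Q, supply P = 137 + 0.025Q.
Competitive equilibrium: 194 − 0.8Q = 137 + 0.025Q → Q* = 69.0909, P* = 138.7273.
At the ceiling P = 138, quantity supplied = (138 − 137)/0.025 = 40.
Willingness to pay at Q' = 40: 194 − 0.8·40 = 162.
ΔQ = 69.0909 − 40 = 29.0909; wedge = 162 − 138 = 24.
Deadweight loss = ½ × 29.0909 × 24 = $349.09 million.

$349.09 million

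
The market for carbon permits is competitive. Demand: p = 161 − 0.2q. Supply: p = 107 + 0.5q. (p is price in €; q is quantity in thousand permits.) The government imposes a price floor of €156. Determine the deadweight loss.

€951.61 thousand

Competitive equilibrium: 161 − 0.2q = 107 + 0.5q → q* = 77.1429, p* = 145.5714.
At the floor p = 156, quantity demanded = (161 − 156)/0.2 = 25.
Sellers' marginal cost at q' = 25: 107 + 0.5·25 = 119.5.
Δq = 77.1429 − 25 = 52.1429; wedge = 156 − 119.5 = 36.5.
Welfare loss = ½ × 52.1429 × 36.5 = €951.61 thousand.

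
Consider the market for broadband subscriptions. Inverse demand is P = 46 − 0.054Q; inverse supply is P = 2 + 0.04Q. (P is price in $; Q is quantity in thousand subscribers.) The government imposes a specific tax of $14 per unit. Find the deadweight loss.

Competitive equilibrium: 46 − 0.054Q = 2 + 0.04Q → Q* = 468.0851, P* = 20.7234.
With the tax, the buyer price exceeds the seller price by 14: (46 − 0.054Q) − (2 + 0.04Q) = 14 → Q' = 319.1489.
ΔQ = 468.0851 − 319.1489 = 148.9362; the wedge equals the tax, 14.
Welfare loss = ½ × 148.9362 × 14 = $1042.55 thousand.

$1042.55 thousand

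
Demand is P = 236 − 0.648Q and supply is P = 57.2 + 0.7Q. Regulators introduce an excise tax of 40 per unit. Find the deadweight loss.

Competitive equilibrium: 236 − 0.648Q = 57.2 + 0.7Q → Q* = 132.6409, P* = 150.0487.
With the tax, the buyer price exceeds the seller price by 40: (236 − 0.648Q) − (57.2 + 0.7Q) = 40 → Q' = 102.9674.
ΔQ = 132.6409 − 102.9674 = 29.6735; the wedge equals the tax, 40.
Welfare loss = ½ × 29.6735 × 40 = 593.47.

593.47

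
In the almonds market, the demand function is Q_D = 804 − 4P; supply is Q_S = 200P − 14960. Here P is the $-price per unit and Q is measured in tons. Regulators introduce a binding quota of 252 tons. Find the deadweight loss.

$7522.67

In inverse form: demand P = 201 − 0.25Q, supply P = 74.8 + 0.005Q.
Competitive equilibrium: 201 − 0.25Q = 74.8 + 0.005Q → Q* = 494.902, P* = 77.2745.
At Q = 252: demand price = 201 − 0.25·252 = 138; supply price = 74.8 + 0.005·252 = 76.06.
ΔQ = 494.902 − 252 = 242.902; wedge = 138 − 76.06 = 61.94.
Welfare loss = ½ × 242.902 × 61.94 = $7522.67.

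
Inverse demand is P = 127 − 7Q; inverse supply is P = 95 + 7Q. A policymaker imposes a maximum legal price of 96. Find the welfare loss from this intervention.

32.14

Competitive equilibrium: 127 − 7Q = 95 + 7Q → Q* = 2.2857, P* = 111.
At the ceiling P = 96, quantity supplied = (96 − 95)/7 = 0.1429.
Willingness to pay at Q' = 0.1429: 127 − 7·0.1429 = 125.9997.
ΔQ = 2.2857 − 0.1429 = 2.1428; wedge = 125.9997 − 96 = 29.9997.
Deadweight loss = ½ × 2.1428 × 29.9997 = 32.14.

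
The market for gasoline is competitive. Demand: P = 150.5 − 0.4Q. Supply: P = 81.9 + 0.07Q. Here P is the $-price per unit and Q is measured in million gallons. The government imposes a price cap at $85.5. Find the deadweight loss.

$2099.89 million

Competitive equilibrium: 150.5 − 0.4Q = 81.9 + 0.07Q → Q* = 145.9574, P* = 92.117.
At the ceiling P = 85.5, quantity supplied = (85.5 − 81.9)/0.07 = 51.4286.
Willingness to pay at Q' = 51.4286: 150.5 − 0.4·51.4286 = 129.9286.
ΔQ = 145.9574 − 51.4286 = 94.5288; wedge = 129.9286 − 85.5 = 44.4286.
Welfare loss = ½ × 94.5288 × 44.4286 = $2099.89 million.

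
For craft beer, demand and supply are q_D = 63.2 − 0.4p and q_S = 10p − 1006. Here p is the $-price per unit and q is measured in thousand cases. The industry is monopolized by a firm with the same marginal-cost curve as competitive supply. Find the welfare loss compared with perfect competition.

$152.25 thousand

In inverse form: demand p = 158 − 2.5q, supply p = 100.6 + 0.1q.
Competitive equilibrium: 158 − 2.5q = 100.6 + 0.1q → q* = 22.0769, p* = 102.8077.
Marginal revenue: MR = 158 − 5q. Set MR = MC: 158 − 5q = 100.6 + 0.1q → q_m = 11.2549.
Price p_m = 158 − 2.5·11.2549 = 129.8628; MC(q_m) = 100.6 + 0.1·11.2549 = 101.7255.
Competitive q* = 22.0769, so Δq = 10.822; wedge = 129.8628 − 101.7255 = 28.1373.
The triangle = ½ × 10.822 × 28.1373 = $152.25 thousand.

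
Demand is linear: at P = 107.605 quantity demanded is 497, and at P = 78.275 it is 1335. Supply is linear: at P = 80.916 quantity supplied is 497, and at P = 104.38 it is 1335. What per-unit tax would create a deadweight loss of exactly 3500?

21

Demand slope = (78.275 − 107.605)/(1335 − 497) = −0.035, so P = 125 − 0.035Q.
Supply slope = (104.38 − 80.916)/(1335 − 497) = 0.028, so P = 67 + 0.028Q.
Competitive equilibrium: 125 − 0.035Q = 67 + 0.028Q → Q* = 920.6349, P* = 92.7778.
A tax t gives ΔQ = t/0.063 and wedge t, so DWL = t²/0.126.
t²/0.126 = 3500 → t² = 441 → t = 21.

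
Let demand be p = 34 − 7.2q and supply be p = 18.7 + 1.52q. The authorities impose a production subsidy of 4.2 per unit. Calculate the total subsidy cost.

9.39

Competitive equilibrium: 34 − 7.2q = 18.7 + 1.52q → q* = 1.7546, p* = 21.367.
The subsidy lowers effective supply by 4.2: p = 14.5 + 1.52q.
New quantity: 34 − 7.2q = 14.5 + 1.52q → q' = 2.2362.
Total subsidy cost = 4.2 × 2.2362 = 9.39.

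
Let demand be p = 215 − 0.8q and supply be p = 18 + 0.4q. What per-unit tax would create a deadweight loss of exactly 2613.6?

Competitive equilibrium: 215 − 0.8q = 18 + 0.4q → q* = 164.1667, p* = 83.6667.
A tax t gives Δq = t/1.2 and wedge t, so DWL = t²/2.4.
t²/2.4 = 2613.6 → t² = 6272.64 → t = 79.2.

79.2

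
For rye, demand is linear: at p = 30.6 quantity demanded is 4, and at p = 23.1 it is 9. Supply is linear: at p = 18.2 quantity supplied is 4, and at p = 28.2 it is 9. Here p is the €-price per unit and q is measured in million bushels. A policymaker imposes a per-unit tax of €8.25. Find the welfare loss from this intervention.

€9.72 million

Demand slope = (23.1 − 30.6)/(9 − 4) = −1.5, so p = 36.6 − 1.5q.
Supply slope = (28.2 − 18.2)/(9 − 4) = 2, so p = 10.2 + 2q.
Competitive equilibrium: 36.6 − 1.5q = 10.2 + 2q → q* = 7.5429, p* = 25.2857.
With the tax, the buyer price exceeds the seller price by 8.25: (36.6 − 1.5q) − (10.2 + 2q) = 8.25 → q' = 5.1857.
Δq = 7.5429 − 5.1857 = 2.3572; the wedge equals the tax, 8.25.
Deadweight loss = ½ × 2.3572 × 8.25 = €9.72 million.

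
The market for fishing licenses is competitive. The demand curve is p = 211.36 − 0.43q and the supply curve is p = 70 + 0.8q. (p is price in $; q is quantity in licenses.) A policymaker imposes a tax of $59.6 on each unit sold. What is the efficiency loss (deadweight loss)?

$1443.97

Competitive equilibrium: 211.36 − 0.43q = 70 + 0.8q → q* = 114.9268, p* = 161.9415.
With the tax, the buyer price exceeds the seller price by 59.6: (211.36 − 0.43q) − (70 + 0.8q) = 59.6 → q' = 66.4715.
Δq = 114.9268 − 66.4715 = 48.4553; the wedge equals the tax, 59.6.
Deadweight loss = ½ × 48.4553 × 59.6 = $1443.97.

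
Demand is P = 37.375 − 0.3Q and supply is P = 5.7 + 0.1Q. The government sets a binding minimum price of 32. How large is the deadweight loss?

750.82

Competitive equilibrium: 37.375 − 0.3Q = 5.7 + 0.1Q → Q* = 79.1875, P* = 13.6188.
At the floor P = 32, quantity demanded = (37.375 − 32)/0.3 = 17.9167.
Sellers' marginal cost at Q' = 17.9167: 5.7 + 0.1·17.9167 = 7.4917.
ΔQ = 79.1875 − 17.9167 = 61.2708; wedge = 32 − 7.4917 = 24.5083.
The triangle = ½ × 61.2708 × 24.5083 = 750.82.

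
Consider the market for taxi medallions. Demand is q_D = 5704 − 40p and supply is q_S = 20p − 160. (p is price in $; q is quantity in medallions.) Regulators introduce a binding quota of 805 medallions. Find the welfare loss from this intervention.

In inverse form: demand p = 142.6 − 0.025q, supply p = 8 + 0.05q.
Competitive equilibrium: 142.6 − 0.025q = 8 + 0.05q → q* = 1794.66667, p* = 97.73333.
At q = 805: demand price = 142.6 − 0.025·805 = 122.475; supply price = 8 + 0.05·805 = 48.25.
Δq = 1794.66667 − 805 = 989.66667; wedge = 122.475 − 48.25 = 74.225.
Welfare loss = ½ × 989.66667 × 74.225 = $36729.

$36729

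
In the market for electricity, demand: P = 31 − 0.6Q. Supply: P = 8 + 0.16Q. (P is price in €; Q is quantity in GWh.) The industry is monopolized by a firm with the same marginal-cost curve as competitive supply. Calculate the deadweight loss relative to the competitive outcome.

Competitive equilibrium: 31 − 0.6Q = 8 + 0.16Q → Q* = 30.2632, P* = 12.8421.
Marginal revenue: MR = 31 − 1.2Q. Set MR = MC: 31 − 1.2Q = 8 + 0.16Q → Q_m = 16.9118.
Price P_m = 31 − 0.6·16.9118 = 20.8529; MC(Q_m) = 8 + 0.16·16.9118 = 10.7059.
Competitive Q* = 30.2632, so ΔQ = 13.3514; wedge = 20.8529 − 10.7059 = 10.147.
DWL = ½ × 13.3514 × 10.147 = €67.74.

€67.74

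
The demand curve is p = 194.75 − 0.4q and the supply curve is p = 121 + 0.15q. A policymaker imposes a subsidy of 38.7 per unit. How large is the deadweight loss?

Competitive equilibrium: 194.75 − 0.4q = 121 + 0.15q → q* = 134.0909, p* = 141.1136.
The subsidy lowers effective supply by 38.7: p = 82.3 + 0.15q.
New quantity: 194.75 − 0.4q = 82.3 + 0.15q → q' = 204.4545.
Overproduction Δq = 204.4545 − 134.0909 = 70.3636; wedge = subsidy = 38.7.
Deadweight loss = ½ × 70.3636 × 38.7 = 1361.54.

1361.54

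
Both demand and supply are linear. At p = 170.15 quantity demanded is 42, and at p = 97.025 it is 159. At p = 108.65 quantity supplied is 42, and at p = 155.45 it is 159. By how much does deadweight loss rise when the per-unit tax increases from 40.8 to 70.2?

1591.90

Demand slope = (97.025 − 170.15)/(159 − 42) = −0.625, so p = 196.4 − 0.625q.
Supply slope = (155.45 − 108.65)/(159 − 42) = 0.4, so p = 91.85 + 0.4q.
Competitive equilibrium: 196.4 − 0.625q = 91.85 + 0.4q → q* = 102, p* = 132.65.
For a per-unit tax t: Δq = t/1.025, so DWL = ½·t·(t/1.025) = t²/2.05.
At t = 40.8: DWL = 812.02. At t = 70.2: DWL = 2403.922.
Increase = 2403.922 − 812.02 = 1591.90.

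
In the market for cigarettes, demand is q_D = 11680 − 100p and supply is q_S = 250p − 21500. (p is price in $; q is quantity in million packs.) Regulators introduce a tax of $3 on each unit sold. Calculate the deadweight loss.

In inverse form: demand p = 116.8 − 0.01q, supply p = 86 + 0.004q.
Competitive equilibrium: 116.8 − 0.01q = 86 + 0.004q → q* = 2200, p* = 94.8.
With the tax, the buyer price exceeds the seller price by 3: (116.8 − 0.01q) − (86 + 0.004q) = 3 → q' = 1985.7143.
Δq = 2200 − 1985.7143 = 214.2857; the wedge equals the tax, 3.
The triangle = ½ × 214.2857 × 3 = $321.43 million.

$321.43 million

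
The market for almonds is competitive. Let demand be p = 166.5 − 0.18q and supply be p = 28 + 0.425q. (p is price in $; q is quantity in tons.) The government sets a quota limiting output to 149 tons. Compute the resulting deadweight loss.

Competitive equilibrium: 166.5 − 0.18q = 28 + 0.425q → q* = 228.9256, p* = 125.2934.
At q = 149: demand price = 166.5 − 0.18·149 = 139.68; supply price = 28 + 0.425·149 = 91.325.
Δq = 228.9256 − 149 = 79.9256; wedge = 139.68 − 91.325 = 48.355.
Welfare loss = ½ × 79.9256 × 48.355 = $1932.40.

$1932.40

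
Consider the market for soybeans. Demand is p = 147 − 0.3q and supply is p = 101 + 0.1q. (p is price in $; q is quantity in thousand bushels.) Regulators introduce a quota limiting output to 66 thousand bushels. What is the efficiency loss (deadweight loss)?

$480.20 thousand

Competitive equilibrium: 147 − 0.3q = 101 + 0.1q → q* = 115, p* = 112.5.
At q = 66: demand price = 147 − 0.3·66 = 127.2; supply price = 101 + 0.1·66 = 107.6.
Δq = 115 − 66 = 49; wedge = 127.2 − 107.6 = 19.6.
Welfare loss = ½ × 49 × 19.6 = $480.20 thousand.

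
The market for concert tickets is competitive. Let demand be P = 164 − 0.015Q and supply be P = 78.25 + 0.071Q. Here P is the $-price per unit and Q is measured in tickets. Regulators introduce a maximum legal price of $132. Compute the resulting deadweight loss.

Competitive equilibrium: 164 − 0.015Q = 78.25 + 0.071Q → Q* = 997.093, P* = 149.0436.
At the ceiling P = 132, quantity supplied = (132 − 78.25)/0.071 = 757.0423.
Willingness to pay at Q' = 757.0423: 164 − 0.015·757.0423 = 152.6444.
ΔQ = 997.093 − 757.0423 = 240.0507; wedge = 152.6444 − 132 = 20.6444.
Welfare loss = ½ × 240.0507 × 20.6444 = $2477.85.

$2477.85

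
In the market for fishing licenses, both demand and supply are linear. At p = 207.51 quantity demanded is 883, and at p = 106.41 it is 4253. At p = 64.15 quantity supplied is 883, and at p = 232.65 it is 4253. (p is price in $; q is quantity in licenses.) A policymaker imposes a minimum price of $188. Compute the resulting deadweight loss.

$52136.11

Demand slope = (106.41 − 207.51)/(4253 − 883) = −0.03, so p = 234 − 0.03q.
Supply slope = (232.65 − 64.15)/(4253 − 883) = 0.05, so p = 20 + 0.05q.
Competitive equilibrium: 234 − 0.03q = 20 + 0.05q → q* = 2675, p* = 153.75.
At the floor p = 188, quantity demanded = (234 − 188)/0.03 = 1533.33333.
Sellers' marginal cost at q' = 1533.33333: 20 + 0.05·1533.33333 = 96.66667.
Δq = 2675 − 1533.33333 = 1141.66667; wedge = 188 − 96.66667 = 91.33333.
Welfare loss = ½ × 1141.66667 × 91.33333 = $52136.11.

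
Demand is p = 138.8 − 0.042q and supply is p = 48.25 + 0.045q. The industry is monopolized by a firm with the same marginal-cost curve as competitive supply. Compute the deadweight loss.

Competitive equilibrium: 138.8 − 0.042q = 48.25 + 0.045q → q* = 1040.8046, p* = 95.0862.
Marginal revenue: MR = 138.8 − 0.084q. Set MR = MC: 138.8 − 0.084q = 48.25 + 0.045q → q_m = 701.938.
Price p_m = 138.8 − 0.042·701.938 = 109.3186; MC(q_m) = 48.25 + 0.045·701.938 = 79.8372.
Competitive q* = 1040.8046, so Δq = 338.8666; wedge = 109.3186 − 79.8372 = 29.4814.
Welfare loss = ½ × 338.8666 × 29.4814 = 4995.13.

4995.13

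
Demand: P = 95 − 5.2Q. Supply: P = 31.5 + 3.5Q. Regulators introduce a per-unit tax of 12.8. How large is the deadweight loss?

9.42

Competitive equilibrium: 95 − 5.2Q = 31.5 + 3.5Q → Q* = 7.2989, P* = 57.046.
With the tax, the buyer price exceeds the seller price by 12.8: (95 − 5.2Q) − (31.5 + 3.5Q) = 12.8 → Q' = 5.8276.
ΔQ = 7.2989 − 5.8276 = 1.4713; the wedge equals the tax, 12.8.
DWL = ½ × 1.4713 × 12.8 = 9.42.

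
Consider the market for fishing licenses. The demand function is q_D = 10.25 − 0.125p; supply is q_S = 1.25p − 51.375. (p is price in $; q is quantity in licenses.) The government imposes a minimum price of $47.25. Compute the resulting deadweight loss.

In inverse form: demand p = 82 − 8q, supply p = 41.1 + 0.8q.
Competitive equilibrium: 82 − 8q = 41.1 + 0.8q → q* = 4.6477, p* = 44.8182.
At the floor p = 47.25, quantity demanded = (82 − 47.25)/8 = 4.3438.
Sellers' marginal cost at q' = 4.3438: 41.1 + 0.8·4.3438 = 44.575.
Δq = 4.6477 − 4.3438 = 0.3039; wedge = 47.25 − 44.575 = 2.675.
Deadweight loss = ½ × 0.3039 × 2.675 = $0.41.

$0.41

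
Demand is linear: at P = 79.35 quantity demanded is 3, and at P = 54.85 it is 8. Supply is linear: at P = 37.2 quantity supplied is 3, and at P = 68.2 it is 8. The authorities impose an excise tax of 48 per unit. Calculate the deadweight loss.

103.78

Demand slope = (54.85 − 79.35)/(8 − 3) = −4.9, so P = 94.05 − 4.9Q.
Supply slope = (68.2 − 37.2)/(8 − 3) = 6.2, so P = 18.6 + 6.2Q.
Competitive equilibrium: 94.05 − 4.9Q = 18.6 + 6.2Q → Q* = 6.7973, P* = 60.7432.
With the tax, the buyer price exceeds the seller price by 48: (94.05 − 4.9Q) − (18.6 + 6.2Q) = 48 → Q' = 2.473.
ΔQ = 6.7973 − 2.473 = 4.3243; the wedge equals the tax, 48.
DWL = ½ × 4.3243 × 48 = 103.78.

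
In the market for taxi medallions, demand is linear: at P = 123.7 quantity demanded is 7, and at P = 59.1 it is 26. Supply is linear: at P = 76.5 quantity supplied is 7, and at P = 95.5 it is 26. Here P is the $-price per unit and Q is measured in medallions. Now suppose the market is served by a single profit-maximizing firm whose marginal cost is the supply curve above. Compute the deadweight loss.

$131.36

Demand slope = (59.1 − 123.7)/(26 − 7) = −3.4, so P = 147.5 − 3.4Q.
Supply slope = (95.5 − 76.5)/(26 − 7) = 1, so P = 69.5 + Q.
Competitive equilibrium: 147.5 − 3.4Q = 69.5 + Q → Q* = 17.7273, P* = 87.2273.
Marginal revenue: MR = 147.5 − 6.8Q. Set MR = MC: 147.5 − 6.8Q = 69.5 + Q → Q_m = 10.
Price P_m = 147.5 − 3.4·10 = 113.5; MC(Q_m) = 69.5 + 1·10 = 79.5.
Competitive Q* = 17.7273, so ΔQ = 7.7273; wedge = 113.5 − 79.5 = 34.
The triangle = ½ × 7.7273 × 34 = $131.36.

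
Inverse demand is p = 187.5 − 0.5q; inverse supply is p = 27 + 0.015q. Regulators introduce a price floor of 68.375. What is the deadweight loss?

Competitive equilibrium: 187.5 − 0.5q = 27 + 0.015q → q* = 311.65049, p* = 31.67476.
At the floor p = 68.375, quantity demanded = (187.5 − 68.375)/0.5 = 238.25.
Sellers' marginal cost at q' = 238.25: 27 + 0.015·238.25 = 30.57375.
Δq = 311.65049 − 238.25 = 73.40049; wedge = 68.375 − 30.57375 = 37.80125.
Welfare loss = ½ × 73.40049 × 37.80125 = 1387.32.

1387.32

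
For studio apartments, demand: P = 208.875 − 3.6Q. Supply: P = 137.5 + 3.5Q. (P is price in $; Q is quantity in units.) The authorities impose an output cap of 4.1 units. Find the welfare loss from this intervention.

$125.80

Competitive equilibrium: 208.875 − 3.6Q = 137.5 + 3.5Q → Q* = 10.0528, P* = 172.6849.
At Q = 4.1: demand price = 208.875 − 3.6·4.1 = 194.115; supply price = 137.5 + 3.5·4.1 = 151.85.
ΔQ = 10.0528 − 4.1 = 5.9528; wedge = 194.115 − 151.85 = 42.265.
Deadweight loss = ½ × 5.9528 × 42.265 = $125.80.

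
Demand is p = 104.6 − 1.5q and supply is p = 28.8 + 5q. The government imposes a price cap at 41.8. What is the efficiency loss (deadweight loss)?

266.86

Competitive equilibrium: 104.6 − 1.5q = 28.8 + 5q → q* = 11.6615, p* = 87.1077.
At the ceiling p = 41.8, quantity supplied = (41.8 − 28.8)/5 = 2.6.
Willingness to pay at q' = 2.6: 104.6 − 1.5·2.6 = 100.7.
Δq = 11.6615 − 2.6 = 9.0615; wedge = 100.7 − 41.8 = 58.9.
Welfare loss = ½ × 9.0615 × 58.9 = 266.86.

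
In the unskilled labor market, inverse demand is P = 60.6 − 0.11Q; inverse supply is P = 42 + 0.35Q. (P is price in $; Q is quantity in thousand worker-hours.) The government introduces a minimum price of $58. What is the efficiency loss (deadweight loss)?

Competitive equilibrium: 60.6 − 0.11Q = 42 + 0.35Q → Q* = 40.4348, P* = 56.1522.
At the floor P = 58, quantity demanded = (60.6 − 58)/0.11 = 23.6364.
Sellers' marginal cost at Q' = 23.6364: 42 + 0.35·23.6364 = 50.2727.
ΔQ = 40.4348 − 23.6364 = 16.7984; wedge = 58 − 50.2727 = 7.7273.
The triangle = ½ × 16.7984 × 7.7273 = $64.90 thousand.

$64.90 thousand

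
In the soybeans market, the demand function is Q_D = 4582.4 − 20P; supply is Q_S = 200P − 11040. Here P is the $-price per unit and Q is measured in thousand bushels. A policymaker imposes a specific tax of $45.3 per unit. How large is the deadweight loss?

In inverse form: demand P = 229.12 − 0.05Q, supply P = 55.2 + 0.005Q.
Competitive equilibrium: 229.12 − 0.05Q = 55.2 + 0.005Q → Q* = 3162.1818, P* = 71.0109.
With the tax, the buyer price exceeds the seller price by 45.3: (229.12 − 0.05Q) − (55.2 + 0.005Q) = 45.3 → Q' = 2338.5455.
ΔQ = 3162.1818 − 2338.5455 = 823.6363; the wedge equals the tax, 45.3.
Welfare loss = ½ × 823.6363 × 45.3 = $18655.36 thousand.

$18655.36 thousand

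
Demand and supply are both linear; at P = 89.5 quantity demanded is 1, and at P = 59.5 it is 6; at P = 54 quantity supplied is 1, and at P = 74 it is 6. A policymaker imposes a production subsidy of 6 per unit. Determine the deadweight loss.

Demand slope = (59.5 − 89.5)/(6 − 1) = −6, so P = 95.5 − 6Q.
Supply slope = (74 − 54)/(6 − 1) = 4, so P = 50 + 4Q.
Competitive equilibrium: 95.5 − 6Q = 50 + 4Q → Q* = 4.55, P* = 68.2.
The subsidy lowers effective supply by 6: P = 44 + 4Q.
New quantity: 95.5 − 6Q = 44 + 4Q → Q' = 5.15.
Overproduction ΔQ = 5.15 − 4.55 = 0.6; wedge = subsidy = 6.
The triangle = ½ × 0.6 × 6 = 1.80.

1.80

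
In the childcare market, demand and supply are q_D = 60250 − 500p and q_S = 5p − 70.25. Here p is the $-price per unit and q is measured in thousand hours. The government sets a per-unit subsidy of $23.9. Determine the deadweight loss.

In inverse form: demand p = 120.5 − 0.002q, supply p = 14.05 + 0.2q.
Competitive equilibrium: 120.5 − 0.002q = 14.05 + 0.2q → q* = 526.9802, p* = 119.446.
The subsidy lowers effective supply by 23.9: p = 0.2q − 9.85.
New quantity: 120.5 − 0.002q = 0.2q − 9.85 → q' = 645.297.
Overproduction Δq = 645.297 − 526.9802 = 118.3168; wedge = subsidy = 23.9.
DWL = ½ × 118.3168 × 23.9 = $1413.89 thousand.

$1413.89 thousand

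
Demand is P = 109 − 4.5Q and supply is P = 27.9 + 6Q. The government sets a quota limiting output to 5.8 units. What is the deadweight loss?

19.43

Competitive equilibrium: 109 − 4.5Q = 27.9 + 6Q → Q* = 7.7238, P* = 74.2429.
At Q = 5.8: demand price = 109 − 4.5·5.8 = 82.9; supply price = 27.9 + 6·5.8 = 62.7.
ΔQ = 7.7238 − 5.8 = 1.9238; wedge = 82.9 − 62.7 = 20.2.
Welfare loss = ½ × 1.9238 × 20.2 = 19.43.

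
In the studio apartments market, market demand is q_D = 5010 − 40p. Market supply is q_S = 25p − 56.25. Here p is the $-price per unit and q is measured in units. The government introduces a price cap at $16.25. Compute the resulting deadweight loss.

$77308.17

In inverse form: demand p = 125.25 − 0.025q, supply p = 2.25 + 0.04q.
Competitive equilibrium: 125.25 − 0.025q = 2.25 + 0.04q → q* = 1892.3077, p* = 77.9423.
At the ceiling p = 16.25, quantity supplied = (16.25 − 2.25)/0.04 = 350.
Willingness to pay at q' = 350: 125.25 − 0.025·350 = 116.5.
Δq = 1892.3077 − 350 = 1542.3077; wedge = 116.5 − 16.25 = 100.25.
DWL = ½ × 1542.3077 × 100.25 = $77308.17.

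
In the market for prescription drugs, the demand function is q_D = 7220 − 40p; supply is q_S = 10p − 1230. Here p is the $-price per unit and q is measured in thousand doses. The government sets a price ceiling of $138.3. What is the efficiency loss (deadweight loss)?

$5890.56 thousand

In inverse form: demand p = 180.5 − 0.025q, supply p = 123 + 0.1q.
Competitive equilibrium: 180.5 − 0.025q = 123 + 0.1q → q* = 460, p* = 169.
At the ceiling p = 138.3, quantity supplied = (138.3 − 123)/0.1 = 153.
Willingness to pay at q' = 153: 180.5 − 0.025·153 = 176.675.
Δq = 460 − 153 = 307; wedge = 176.675 − 138.3 = 38.375.
Deadweight loss = ½ × 307 × 38.375 = $5890.56 thousand.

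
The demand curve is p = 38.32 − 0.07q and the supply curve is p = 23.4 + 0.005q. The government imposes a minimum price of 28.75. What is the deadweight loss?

Competitive equilibrium: 38.32 − 0.07q = 23.4 + 0.005q → q* = 198.9333, p* = 24.3947.
At the floor p = 28.75, quantity demanded = (38.32 − 28.75)/0.07 = 136.7143.
Sellers' marginal cost at q' = 136.7143: 23.4 + 0.005·136.7143 = 24.0836.
Δq = 198.9333 − 136.7143 = 62.219; wedge = 28.75 − 24.0836 = 4.6664.
Welfare loss = ½ × 62.219 × 4.6664 = 145.17.

145.17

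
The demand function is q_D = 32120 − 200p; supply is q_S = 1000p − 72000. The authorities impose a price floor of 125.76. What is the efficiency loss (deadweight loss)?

182457.61

In inverse form: demand p = 160.6 − 0.005q, supply p = 72 + 0.001q.
Competitive equilibrium: 160.6 − 0.005q = 72 + 0.001q → q* = 14766.6667, p* = 86.7667.
At the floor p = 125.76, quantity demanded = (160.6 − 125.76)/0.005 = 6968.
Sellers' marginal cost at q' = 6968: 72 + 0.001·6968 = 78.968.
Δq = 14766.6667 − 6968 = 7798.6667; wedge = 125.76 − 78.968 = 46.792.
DWL = ½ × 7798.6667 × 46.792 = 182457.61.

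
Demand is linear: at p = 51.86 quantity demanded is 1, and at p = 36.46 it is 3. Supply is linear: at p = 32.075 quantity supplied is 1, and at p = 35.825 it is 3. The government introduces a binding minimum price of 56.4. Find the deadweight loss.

33.77

Demand slope = (36.46 − 51.86)/(3 − 1) = −7.7, so p = 59.56 − 7.7q.
Supply slope = (35.825 − 32.075)/(3 − 1) = 1.875, so p = 30.2 + 1.875q.
Competitive equilibrium: 59.56 − 7.7q = 30.2 + 1.875q → q* = 3.0663, p* = 35.9493.
At the floor p = 56.4, quantity demanded = (59.56 − 56.4)/7.7 = 0.4104.
Sellers' marginal cost at q' = 0.4104: 30.2 + 1.875·0.4104 = 30.9695.
Δq = 3.0663 − 0.4104 = 2.6559; wedge = 56.4 − 30.9695 = 25.4305.
The triangle = ½ × 2.6559 × 25.4305 = 33.77.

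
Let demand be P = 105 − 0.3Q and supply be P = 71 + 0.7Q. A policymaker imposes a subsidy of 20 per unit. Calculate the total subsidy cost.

Competitive equilibrium: 105 − 0.3Q = 71 + 0.7Q → Q* = 34, P* = 94.8.
The subsidy lowers effective supply by 20: P = 51 + 0.7Q.
New quantity: 105 − 0.3Q = 51 + 0.7Q → Q' = 54.
Total subsidy cost = 20 × 54 = 1080.

1080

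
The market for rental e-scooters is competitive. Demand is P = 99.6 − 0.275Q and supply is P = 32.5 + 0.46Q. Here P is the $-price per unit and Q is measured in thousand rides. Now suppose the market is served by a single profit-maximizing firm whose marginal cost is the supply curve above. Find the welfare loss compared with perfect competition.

Competitive equilibrium: 99.6 − 0.275Q = 32.5 + 0.46Q → Q* = 91.2925, P* = 74.4946.
Marginal revenue: MR = 99.6 − 0.55Q. Set MR = MC: 99.6 − 0.55Q = 32.5 + 0.46Q → Q_m = 66.4356.
Price P_m = 99.6 − 0.275·66.4356 = 81.3302; MC(Q_m) = 32.5 + 0.46·66.4356 = 63.0604.
Competitive Q* = 91.2925, so ΔQ = 24.8569; wedge = 81.3302 − 63.0604 = 18.2698.
The triangle = ½ × 24.8569 × 18.2698 = $227.07 thousand.

$227.07 thousand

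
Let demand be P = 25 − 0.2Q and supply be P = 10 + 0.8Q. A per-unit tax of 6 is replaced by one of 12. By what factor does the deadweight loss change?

Competitive equilibrium: 25 − 0.2Q = 10 + 0.8Q → Q* = 15, P* = 22.
For a per-unit tax t: ΔQ = t/1, so DWL = ½·t·(t/1) = t²/2.
At t = 6: DWL = 18. At t = 12: DWL = 72.
Ratio = (12/6)² = 4.

4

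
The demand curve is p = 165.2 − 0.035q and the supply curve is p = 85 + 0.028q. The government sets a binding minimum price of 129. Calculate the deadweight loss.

Competitive equilibrium: 165.2 − 0.035q = 85 + 0.028q → q* = 1273.0159, p* = 120.6444.
At the floor p = 129, quantity demanded = (165.2 − 129)/0.035 = 1034.2857.
Sellers' marginal cost at q' = 1034.2857: 85 + 0.028·1034.2857 = 113.96.
Δq = 1273.0159 − 1034.2857 = 238.7302; wedge = 129 − 113.96 = 15.04.
DWL = ½ × 238.7302 × 15.04 = 1795.25.

1795.25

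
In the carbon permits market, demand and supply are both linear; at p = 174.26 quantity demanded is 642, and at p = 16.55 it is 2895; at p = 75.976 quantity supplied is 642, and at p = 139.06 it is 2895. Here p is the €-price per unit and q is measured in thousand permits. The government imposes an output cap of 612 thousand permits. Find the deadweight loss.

Demand slope = (16.55 − 174.26)/(2895 − 642) = −0.07, so p = 219.2 − 0.07q.
Supply slope = (139.06 − 75.976)/(2895 − 642) = 0.028, so p = 58 + 0.028q.
Competitive equilibrium: 219.2 − 0.07q = 58 + 0.028q → q* = 1644.898, p* = 104.0571.
At q = 612: demand price = 219.2 − 0.07·612 = 176.36; supply price = 58 + 0.028·612 = 75.136.
Δq = 1644.898 − 612 = 1032.898; wedge = 176.36 − 75.136 = 101.224.
Deadweight loss = ½ × 1032.898 × 101.224 = €52277.03 thousand.

€52277.03 thousand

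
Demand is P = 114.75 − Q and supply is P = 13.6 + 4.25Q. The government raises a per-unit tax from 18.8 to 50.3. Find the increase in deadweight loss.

Competitive equilibrium: 114.75 − Q = 13.6 + 4.25Q → Q* = 19.2667, P* = 95.4833.
For a per-unit tax t: ΔQ = t/5.25, so DWL = ½·t·(t/5.25) = t²/10.5.
At t = 18.8: DWL = 33.661. At t = 50.3: DWL = 240.961.
Increase = 240.961 − 33.661 = 207.30.

207.30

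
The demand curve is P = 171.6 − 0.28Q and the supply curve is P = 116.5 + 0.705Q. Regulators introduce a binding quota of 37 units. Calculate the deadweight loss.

176.65

Competitive equilibrium: 171.6 − 0.28Q = 116.5 + 0.705Q → Q* = 55.9391, P* = 155.9371.
At Q = 37: demand price = 171.6 − 0.28·37 = 161.24; supply price = 116.5 + 0.705·37 = 142.585.
ΔQ = 55.9391 − 37 = 18.9391; wedge = 161.24 − 142.585 = 18.655.
Deadweight loss = ½ × 18.9391 × 18.655 = 176.65.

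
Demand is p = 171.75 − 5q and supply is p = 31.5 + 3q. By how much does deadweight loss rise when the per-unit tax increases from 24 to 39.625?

Competitive equilibrium: 171.75 − 5q = 31.5 + 3q → q* = 17.5313, p* = 84.0938.
For a per-unit tax t: Δq = t/8, so DWL = ½·t·(t/8) = t²/16.
At t = 24: DWL = 36. At t = 39.625: DWL = 98.134.
Increase = 98.134 − 36 = 62.13.

62.13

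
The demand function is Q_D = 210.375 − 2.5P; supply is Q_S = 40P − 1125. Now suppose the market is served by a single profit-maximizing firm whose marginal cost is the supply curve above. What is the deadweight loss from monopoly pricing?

In inverse form: demand P = 84.15 − 0.4Q, supply P = 28.125 + 0.025Q.
Competitive equilibrium: 84.15 − 0.4Q = 28.125 + 0.025Q → Q* = 131.82353, P* = 31.42059.
Marginal revenue: MR = 84.15 − 0.8Q. Set MR = MC: 84.15 − 0.8Q = 28.125 + 0.025Q → Q_m = 67.90909.
Price P_m = 84.15 − 0.4·67.90909 = 56.98636; MC(Q_m) = 28.125 + 0.025·67.90909 = 29.82273.
Competitive Q* = 131.82353, so ΔQ = 63.91444; wedge = 56.98636 − 29.82273 = 27.16363.
Welfare loss = ½ × 63.91444 × 27.16363 = 868.07.

868.07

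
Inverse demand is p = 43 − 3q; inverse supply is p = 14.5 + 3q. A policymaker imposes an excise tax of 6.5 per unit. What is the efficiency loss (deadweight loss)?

3.52

Competitive equilibrium: 43 − 3q = 14.5 + 3q → q* = 4.75, p* = 28.75.
With the tax, the buyer price exceeds the seller price by 6.5: (43 − 3q) − (14.5 + 3q) = 6.5 → q' = 3.6667.
Δq = 4.75 − 3.6667 = 1.0833; the wedge equals the tax, 6.5.
DWL = ½ × 1.0833 × 6.5 = 3.52.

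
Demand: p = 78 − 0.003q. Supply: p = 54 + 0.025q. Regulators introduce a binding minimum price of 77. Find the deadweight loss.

3841.27

Competitive equilibrium: 78 − 0.003q = 54 + 0.025q → q* = 857.14286, p* = 75.42857.
At the floor p = 77, quantity demanded = (78 − 77)/0.003 = 333.33333.
Sellers' marginal cost at q' = 333.33333: 54 + 0.025·333.33333 = 62.33333.
Δq = 857.14286 − 333.33333 = 523.80953; wedge = 77 − 62.33333 = 14.66667.
Deadweight loss = ½ × 523.80953 × 14.66667 = 3841.27.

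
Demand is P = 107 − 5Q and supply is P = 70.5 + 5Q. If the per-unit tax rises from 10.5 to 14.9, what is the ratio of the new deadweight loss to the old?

2.014

Competitive equilibrium: 107 − 5Q = 70.5 + 5Q → Q* = 3.65, P* = 88.75.
For a per-unit tax t: ΔQ = t/10, so DWL = ½·t·(t/10) = t²/20.
At t = 10.5: DWL = 5.5125. At t = 14.9: DWL = 11.1005.
Ratio = (14.9/10.5)² = 2.014.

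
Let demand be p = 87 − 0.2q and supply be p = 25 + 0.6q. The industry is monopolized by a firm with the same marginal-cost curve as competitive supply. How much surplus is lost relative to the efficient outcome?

Competitive equilibrium: 87 − 0.2q = 25 + 0.6q → q* = 77.5, p* = 71.5.
Marginal revenue: MR = 87 − 0.4q. Set MR = MC: 87 − 0.4q = 25 + 0.6q → q_m = 62.
Price p_m = 87 − 0.2·62 = 74.6; MC(q_m) = 25 + 0.6·62 = 62.2.
Competitive q* = 77.5, so Δq = 15.5; wedge = 74.6 − 62.2 = 12.4.
DWL = ½ × 15.5 × 12.4 = 96.10.

96.10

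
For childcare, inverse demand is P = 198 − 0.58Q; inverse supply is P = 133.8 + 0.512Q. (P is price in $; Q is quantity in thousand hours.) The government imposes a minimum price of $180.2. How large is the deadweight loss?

$431.17 thousand

Competitive equilibrium: 198 − 0.58Q = 133.8 + 0.512Q → Q* = 58.7912, P* = 163.9011.
At the floor P = 180.2, quantity demanded = (198 − 180.2)/0.58 = 30.6897.
Sellers' marginal cost at Q' = 30.6897: 133.8 + 0.512·30.6897 = 149.5131.
ΔQ = 58.7912 − 30.6897 = 28.1015; wedge = 180.2 − 149.5131 = 30.6869.
Deadweight loss = ½ × 28.1015 × 30.6869 = $431.17 thousand.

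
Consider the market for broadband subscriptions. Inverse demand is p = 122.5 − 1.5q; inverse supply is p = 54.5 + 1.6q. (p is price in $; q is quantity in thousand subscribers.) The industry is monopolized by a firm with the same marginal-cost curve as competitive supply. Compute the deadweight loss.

Competitive equilibrium: 122.5 − 1.5q = 54.5 + 1.6q → q* = 21.9355, p* = 89.5968.
Marginal revenue: MR = 122.5 − 3q. Set MR = MC: 122.5 − 3q = 54.5 + 1.6q → q_m = 14.7826.
Price p_m = 122.5 − 1.5·14.7826 = 100.3261; MC(q_m) = 54.5 + 1.6·14.7826 = 78.1522.
Competitive q* = 21.9355, so Δq = 7.1529; wedge = 100.3261 − 78.1522 = 22.1739.
Welfare loss = ½ × 7.1529 × 22.1739 = $79.30 thousand.

$79.30 thousand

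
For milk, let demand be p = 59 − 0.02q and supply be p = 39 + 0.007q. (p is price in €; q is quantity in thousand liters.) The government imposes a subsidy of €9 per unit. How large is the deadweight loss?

Competitive equilibrium: 59 − 0.02q = 39 + 0.007q → q* = 740.7407, p* = 44.1852.
The subsidy lowers effective supply by 9: p = 30 + 0.007q.
New quantity: 59 − 0.02q = 30 + 0.007q → q' = 1074.0741.
Overproduction Δq = 1074.0741 − 740.7407 = 333.3334; wedge = subsidy = 9.
Welfare loss = ½ × 333.3334 × 9 = €1500 thousand.

€1500 thousand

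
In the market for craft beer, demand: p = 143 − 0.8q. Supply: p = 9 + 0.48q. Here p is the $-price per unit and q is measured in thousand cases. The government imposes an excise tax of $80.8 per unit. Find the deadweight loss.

$2550.25 thousand

Competitive equilibrium: 143 − 0.8q = 9 + 0.48q → q* = 104.6875, p* = 59.25.
With the tax, the buyer price exceeds the seller price by 80.8: (143 − 0.8q) − (9 + 0.48q) = 80.8 → q' = 41.5625.
Δq = 104.6875 − 41.5625 = 63.125; the wedge equals the tax, 80.8.
Deadweight loss = ½ × 63.125 × 80.8 = $2550.25 thousand.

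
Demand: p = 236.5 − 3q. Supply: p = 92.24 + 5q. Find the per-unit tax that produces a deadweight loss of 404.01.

Competitive equilibrium: 236.5 − 3q = 92.24 + 5q → q* = 18.0325, p* = 182.4025.
A tax t gives Δq = t/8 and wedge t, so DWL = t²/16.
t²/16 = 404.01 → t² = 6464.16 → t = 80.4.

80.4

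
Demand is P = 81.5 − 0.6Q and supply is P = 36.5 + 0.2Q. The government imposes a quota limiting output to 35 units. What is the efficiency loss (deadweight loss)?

Competitive equilibrium: 81.5 − 0.6Q = 36.5 + 0.2Q → Q* = 56.25, P* = 47.75.
At Q = 35: demand price = 81.5 − 0.6·35 = 60.5; supply price = 36.5 + 0.2·35 = 43.5.
ΔQ = 56.25 − 35 = 21.25; wedge = 60.5 − 43.5 = 17.
Welfare loss = ½ × 21.25 × 17 = 180.625.

180.625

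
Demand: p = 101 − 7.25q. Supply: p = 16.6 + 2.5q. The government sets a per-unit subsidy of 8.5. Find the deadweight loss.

3.71

Competitive equilibrium: 101 − 7.25q = 16.6 + 2.5q → q* = 8.6564, p* = 38.241.
The subsidy lowers effective supply by 8.5: p = 8.1 + 2.5q.
New quantity: 101 − 7.25q = 8.1 + 2.5q → q' = 9.5282.
Overproduction Δq = 9.5282 − 8.6564 = 0.8718; wedge = subsidy = 8.5.
Welfare loss = ½ × 0.8718 × 8.5 = 3.71.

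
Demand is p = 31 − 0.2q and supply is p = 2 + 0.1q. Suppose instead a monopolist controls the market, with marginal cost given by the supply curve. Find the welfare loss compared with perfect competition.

224.27

Competitive equilibrium: 31 − 0.2q = 2 + 0.1q → q* = 96.6667, p* = 11.6667.
Marginal revenue: MR = 31 − 0.4q. Set MR = MC: 31 − 0.4q = 2 + 0.1q → q_m = 58.
Price p_m = 31 − 0.2·58 = 19.4; MC(q_m) = 2 + 0.1·58 = 7.8.
Competitive q* = 96.6667, so Δq = 38.6667; wedge = 19.4 − 7.8 = 11.6.
Welfare loss = ½ × 38.6667 × 11.6 = 224.27.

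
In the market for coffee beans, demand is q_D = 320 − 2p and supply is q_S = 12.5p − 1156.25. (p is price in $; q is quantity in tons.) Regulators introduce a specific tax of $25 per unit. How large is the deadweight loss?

$538.79

In inverse form: demand p = 160 − 0.5q, supply p = 92.5 + 0.08q.
Competitive equilibrium: 160 − 0.5q = 92.5 + 0.08q → q* = 116.3793, p* = 101.8103.
With the tax, the buyer price exceeds the seller price by 25: (160 − 0.5q) − (92.5 + 0.08q) = 25 → q' = 73.2759.
Δq = 116.3793 − 73.2759 = 43.1034; the wedge equals the tax, 25.
Deadweight loss = ½ × 43.1034 × 25 = $538.79.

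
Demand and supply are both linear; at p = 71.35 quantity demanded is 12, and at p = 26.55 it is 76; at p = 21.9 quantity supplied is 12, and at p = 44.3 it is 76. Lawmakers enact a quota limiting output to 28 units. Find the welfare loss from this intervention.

507.63

Demand slope = (26.55 − 71.35)/(76 − 12) = −0.7, so p = 79.75 − 0.7q.
Supply slope = (44.3 − 21.9)/(76 − 12) = 0.35, so p = 17.7 + 0.35q.
Competitive equilibrium: 79.75 − 0.7q = 17.7 + 0.35q → q* = 59.0952, p* = 38.3833.
At q = 28: demand price = 79.75 − 0.7·28 = 60.15; supply price = 17.7 + 0.35·28 = 27.5.
Δq = 59.0952 − 28 = 31.0952; wedge = 60.15 − 27.5 = 32.65.
DWL = ½ × 31.0952 × 32.65 = 507.63.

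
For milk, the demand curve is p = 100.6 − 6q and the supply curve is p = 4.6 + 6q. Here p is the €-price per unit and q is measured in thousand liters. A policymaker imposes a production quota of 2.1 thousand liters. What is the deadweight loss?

€208.86 thousand

Competitive equilibrium: 100.6 − 6q = 4.6 + 6q → q* = 8, p* = 52.6.
At q = 2.1: demand price = 100.6 − 6·2.1 = 88; supply price = 4.6 + 6·2.1 = 17.2.
Δq = 8 − 2.1 = 5.9; wedge = 88 − 17.2 = 70.8.
DWL = ½ × 5.9 × 70.8 = €208.86 thousand.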